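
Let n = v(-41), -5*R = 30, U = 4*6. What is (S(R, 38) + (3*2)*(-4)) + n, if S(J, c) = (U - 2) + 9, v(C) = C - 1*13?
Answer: -47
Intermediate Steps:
U = 24
v(C) = -13 + C (v(C) = C - 13 = -13 + C)
R = -6 (R = -1/5*30 = -6)
S(J, c) = 31 (S(J, c) = (24 - 2) + 9 = 22 + 9 = 31)
n = -54 (n = -13 - 41 = -54)
(S(R, 38) + (3*2)*(-4)) + n = (31 + (3*2)*(-4)) - 54 = (31 + 6*(-4)) - 54 = (31 - 24) - 54 = 7 - 54 = -47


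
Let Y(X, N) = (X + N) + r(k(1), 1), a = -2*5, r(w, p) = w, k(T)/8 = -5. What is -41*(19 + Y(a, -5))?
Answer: 1476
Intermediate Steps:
k(T) = -40 (k(T) = 8*(-5) = -40)
a = -10
Y(X, N) = -40 + N + X (Y(X, N) = (X + N) - 40 = (N + X) - 40 = -40 + N + X)
-41*(19 + Y(a, -5)) = -41*(19 + (-40 - 5 - 10)) = -41*(19 - 55) = -41*(-36) = 1476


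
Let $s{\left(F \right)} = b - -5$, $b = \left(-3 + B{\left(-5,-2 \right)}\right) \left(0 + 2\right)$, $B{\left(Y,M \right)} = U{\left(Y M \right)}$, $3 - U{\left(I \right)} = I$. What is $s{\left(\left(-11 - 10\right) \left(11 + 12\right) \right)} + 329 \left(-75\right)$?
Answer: $-24690$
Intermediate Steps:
$U{\left(I \right)} = 3 - I$
$B{\left(Y,M \right)} = 3 - M Y$ ($B{\left(Y,M \right)} = 3 - Y M = 3 - M Y$)
$b = -20$ ($b = \left(-3 + \left(3 - \left(-2\right) \left(-5\right)\right)\right) \left(0 + 2\right) = \left(-3 + \left(3 - 10\right)\right) 2 = \left(-3 - 7\right) 2 = \left(-10\right) 2 = -20$)
$s{\left(F \right)} = -15$ ($s{\left(F \right)} = -20 - -5 = -20 + 5 = -15$)
$s{\left(\left(-11 - 10\right) \left(11 + 12\right) \right)} + 329 \left(-75\right) = -15 + 329 \left(-75\right) = -15 - 24675 = -24690$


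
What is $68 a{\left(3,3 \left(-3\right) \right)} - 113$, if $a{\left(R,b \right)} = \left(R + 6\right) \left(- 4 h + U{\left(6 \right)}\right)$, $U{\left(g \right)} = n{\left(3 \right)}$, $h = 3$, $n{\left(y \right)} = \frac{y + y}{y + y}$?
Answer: $-6845$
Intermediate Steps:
$n{\left(y \right)} = 1$ ($n{\left(y \right)} = \frac{2 y}{2 y} = 2 y \frac{1}{2 y} = 1$)
$U{\left(g \right)} = 1$
$a{\left(R,b \right)} = -66 - 11 R$ ($a{\left(R,b \right)} = \left(R + 6\right) \left(\left(-4\right) 3 + 1\right) = \left(6 + R\right) \left(-12 + 1\right) = \left(6 + R\right) \left(-11\right) = -66 - 11 R$)
$68 a{\left(3,3 \left(-3\right) \right)} - 113 = 68 \left(-66 - 33\right) - 113 = 68 \left(-99\right) - 113 = -6732 - 113 = -6845$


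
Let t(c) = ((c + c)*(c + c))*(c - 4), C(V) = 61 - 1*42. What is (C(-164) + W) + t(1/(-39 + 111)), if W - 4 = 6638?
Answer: 621550945/93312 ≈ 6661.0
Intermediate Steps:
W = 6642 (W = 4 + 6638 = 6642)
C(V) = 19 (C(V) = 61 - 42 = 19)
t(c) = 4*c²*(-4 + c) (t(c) = ((2*c)*(2*c))*(-4 + c) = (4*c²)*(-4 + c) = 4*c²*(-4 + c))
(C(-164) + W) + t(1/(-39 + 111)) = (19 + 6642) + 4*(1/(-39 + 111))²*(-4 + 1/(-39 + 111)) = 6661 + 4*(1/72)²*(-4 + 1/72) = 6661 + 4*(1/5184)*(-287/72) = 6661 - 287/93312 = 621550945/93312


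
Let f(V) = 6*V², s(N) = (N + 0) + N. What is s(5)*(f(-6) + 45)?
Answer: 2610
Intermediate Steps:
s(N) = 2*N (s(N) = N + N = 2*N)
s(5)*(f(-6) + 45) = (2*5)*(6*(-6)² + 45) = 10*(6*36 + 45) = 10*(216 + 45) = 10*261 = 2610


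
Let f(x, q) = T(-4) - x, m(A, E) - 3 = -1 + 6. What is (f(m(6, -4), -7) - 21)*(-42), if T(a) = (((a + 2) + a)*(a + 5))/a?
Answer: 1155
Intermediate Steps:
m(A, E) = 8 (m(A, E) = 3 + (-1 + 6) = 3 + 5 = 8)
T(a) = (2 + 2*a)*(5 + a)/a (T(a) = (((2 + a) + a)*(5 + a))/a = ((2 + 2*a)*(5 + a))/a = (2 + 2*a)*(5 + a)/a)
f(x, q) = 3/2 - x (f(x, q) = (12 + 2*(-4) + 10/(-4)) - x = (12 - 8 + 10*(-¼)) - x = (12 - 8 - 5/2) - x = 3/2 - x)
(f(m(6, -4), -7) - 21)*(-42) = ((3/2 - 1*8) - 21)*(-42) = ((3/2 - 8) - 21)*(-42) = (-13/2 - 21)*(-42) = -55/2*(-42) = 1155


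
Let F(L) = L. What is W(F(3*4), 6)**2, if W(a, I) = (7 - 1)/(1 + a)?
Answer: 36/169 ≈ 0.21302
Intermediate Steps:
W(a, I) = 6/(1 + a)
W(F(3*4), 6)**2 = (6/(1 + 3*4))**2 = (6/(1 + 12))**2 = (6/13)**2 = 36/169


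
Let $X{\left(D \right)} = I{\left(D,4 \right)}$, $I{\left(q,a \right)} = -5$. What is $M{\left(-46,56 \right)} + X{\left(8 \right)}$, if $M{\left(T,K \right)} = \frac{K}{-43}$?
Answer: $- \frac{271}{43} \approx -6.3023$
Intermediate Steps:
$M{\left(T,K \right)} = - \frac{K}{43}$ ($M{\left(T,K \right)} = K \left(- \frac{1}{43}\right) = - \frac{K}{43}$)
$X{\left(D \right)} = -5$
$M{\left(-46,56 \right)} + X{\left(8 \right)} = \left(- \frac{1}{43}\right) 56 - 5 = - \frac{56}{43} - 5 = - \frac{271}{43}$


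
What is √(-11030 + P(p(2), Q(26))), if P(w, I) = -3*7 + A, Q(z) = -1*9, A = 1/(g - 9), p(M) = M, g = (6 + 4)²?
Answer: 2*I*√22878310/91 ≈ 105.12*I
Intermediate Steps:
g = 100 (g = 10² = 100)
A = 1/91 (A = 1/(100 - 9) = 1/91 ≈ 0.010989)
Q(z) = -9
P(w, I) = -1910/91 (P(w, I) = -3*7 + 1/91 = -21 + 1/91 = -1910/91)
√(-11030 + P(p(2), Q(26))) = √(-11030 - 1910/91) = √(-1005640/91) = 2*I*√22878310/91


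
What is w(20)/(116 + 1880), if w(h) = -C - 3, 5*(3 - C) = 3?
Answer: -27/9980 ≈ -0.0027054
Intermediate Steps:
C = 12/5 (C = 3 - ⅕*3 = 3 - ⅗ = 12/5 ≈ 2.4000)
w(h) = -27/5 (w(h) = -1*12/5 - 3 = -12/5 - 3 = -27/5)
w(20)/(116 + 1880) = -27/5/(116 + 1880) = -27/5/1996 = (1/1996)*(-27/5) = -27/9980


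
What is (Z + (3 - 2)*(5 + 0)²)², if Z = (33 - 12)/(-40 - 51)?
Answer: 103684/169 ≈ 613.51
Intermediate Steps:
Z = -3/13 (Z = 21/(-91) = 21*(-1/91) = -3/13 ≈ -0.23077)
(Z + (3 - 2)*(5 + 0)²)² = (-3/13 + (3 - 2)*(5 + 0)²)² = (-3/13 + 1*5²)² = (-3/13 + 1*25)² = (-3/13 + 25)² = (322/13)² = 103684/169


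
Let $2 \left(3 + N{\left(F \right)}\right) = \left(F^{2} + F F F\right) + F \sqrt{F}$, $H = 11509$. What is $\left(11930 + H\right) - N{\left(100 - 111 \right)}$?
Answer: $24047 + \frac{11 i \sqrt{11}}{2} \approx 24047.0 + 18.241 i$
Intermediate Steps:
$N{\left(F \right)} = -3 + \frac{F^{2}}{2} + \frac{F^{3}}{2} + \frac{F^{\frac{3}{2}}}{2}$ ($N{\left(F \right)} = -3 + \frac{\left(F^{2} + F F F\right) + F \sqrt{F}}{2} = -3 + \frac{\left(F^{2} + F^{2} F\right) + F^{\frac{3}{2}}}{2} = -3 + \frac{\left(F^{2} + F^{3}\right) + F^{\frac{3}{2}}}{2} = -3 + \frac{F^{2} + F^{3} + F^{\frac{3}{2}}}{2} = -3 + \left(\frac{F^{2}}{2} + \frac{F^{3}}{2} + \frac{F^{\frac{3}{2}}}{2}\right) = -3 + \frac{F^{2}}{2} + \frac{F^{3}}{2} + \frac{F^{\frac{3}{2}}}{2}$)
$\left(11930 + H\right) - N{\left(100 - 111 \right)} = \left(11930 + 11509\right) - \left(-3 + \frac{\left(100 - 111\right)^{2}}{2} + \frac{\left(100 - 111\right)^{3}}{2} + \frac{\left(100 - 111\right)^{\frac{3}{2}}}{2}\right) = 23439 - \left(-3 + \frac{\left(100 - 111\right)^{2}}{2} + \frac{\left(100 - 111\right)^{3}}{2} + \frac{\left(100 - 111\right)^{\frac{3}{2}}}{2}\right) = 23439 - \left(-3 + \frac{\left(-11\right)^{2}}{2} + \frac{\left(-11\right)^{3}}{2} + \frac{\left(-11\right)^{\frac{3}{2}}}{2}\right) = 23439 - \left(-3 + \frac{1}{2} \cdot 121 + \frac{1}{2} \left(-1331\right) + \frac{\left(-11\right) i \sqrt{11}}{2}\right) = 23439 - \left(-3 + \frac{121}{2} - \frac{1331}{2} - \frac{11 i \sqrt{11}}{2}\right) = 23439 - \left(-608 - \frac{11 i \sqrt{11}}{2}\right) = 23439 + \left(608 + \frac{11 i \sqrt{11}}{2}\right) = 24047 + \frac{11 i \sqrt{11}}{2}$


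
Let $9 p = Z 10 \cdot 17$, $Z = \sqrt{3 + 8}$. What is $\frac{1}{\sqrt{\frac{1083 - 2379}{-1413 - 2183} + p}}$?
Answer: $\frac{3 \sqrt{1798}}{2 \sqrt{1458 + 76415 \sqrt{11}}} \approx 0.12598$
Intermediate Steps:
$Z = \sqrt{11} \approx 3.3166$
$p = \frac{170 \sqrt{11}}{9}$ ($p = \frac{\sqrt{11} \cdot 10 \cdot 17}{9} = \frac{10 \sqrt{11} \cdot 17}{9} = \frac{170 \sqrt{11}}{9} \approx 62.647$)
$\frac{1}{\sqrt{\frac{1083 - 2379}{-1413 - 2183} + p}} = \frac{1}{\sqrt{\frac{1083 - 2379}{-1413 - 2183} + \frac{170 \sqrt{11}}{9}}} = \frac{1}{\sqrt{- \frac{1296}{-3596} + \frac{170 \sqrt{11}}{9}}} = \frac{1}{\sqrt{\left(-1296\right) \left(- \frac{1}{3596}\right) + \frac{170 \sqrt{11}}{9}}} = \frac{1}{\sqrt{\frac{324}{899} + \frac{170 \sqrt{11}}{9}}}$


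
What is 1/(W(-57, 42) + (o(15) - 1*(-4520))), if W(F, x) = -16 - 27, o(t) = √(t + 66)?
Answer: 1/4486 ≈ 0.00022292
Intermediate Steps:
o(t) = √(66 + t)
W(F, x) = -43
1/(W(-57, 42) + (o(15) - 1*(-4520))) = 1/(-43 + (√(66 + 15) - 1*(-4520))) = 1/(-43 + (√81 + 4520)) = 1/(-43 + (9 + 4520)) = 1/(-43 + 4529) = 1/4486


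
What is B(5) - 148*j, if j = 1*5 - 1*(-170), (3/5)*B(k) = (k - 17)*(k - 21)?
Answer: -25580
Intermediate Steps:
B(k) = 5*(-21 + k)*(-17 + k)/3 (B(k) = 5*((k - 17)*(k - 21))/3 = 5*((-17 + k)*(-21 + k))/3 = 5*((-21 + k)*(-17 + k))/3 = 5*(-21 + k)*(-17 + k)/3)
j = 175 (j = 5 + 170 = 175)
B(5) - 148*j = (595 - 190/3*5 + (5/3)*5**2) - 148*175 = (595 - 950/3 + (5/3)*25) - 25900 = (595 - 950/3 + 125/3) - 25900 = 320 - 25900 = -25580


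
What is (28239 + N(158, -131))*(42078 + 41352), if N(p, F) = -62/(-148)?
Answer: 87172544655/37 ≈ 2.3560e+9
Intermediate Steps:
N(p, F) = 31/74 (N(p, F) = -62*(-1/148) = 31/74)
(28239 + N(158, -131))*(42078 + 41352) = (28239 + 31/74)*(42078 + 41352) = (2089717/74)*83430 = 87172544655/37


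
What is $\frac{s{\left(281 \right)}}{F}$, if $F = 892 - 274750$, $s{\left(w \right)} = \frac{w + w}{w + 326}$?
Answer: $- \frac{281}{83115903} \approx -3.3808 \cdot 10^{-6}$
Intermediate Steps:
$s{\left(w \right)} = \frac{2 w}{326 + w}$
$F = -273858$ ($F = 892 - 274750 = -273858$)
$\frac{s{\left(281 \right)}}{F} = \frac{2 \cdot 281 \frac{1}{326 + 281}}{-273858} = 2 \cdot 281 \cdot \frac{1}{607} \left(- \frac{1}{273858}\right) = \frac{562}{607} \left(- \frac{1}{273858}\right) = - \frac{281}{83115903}$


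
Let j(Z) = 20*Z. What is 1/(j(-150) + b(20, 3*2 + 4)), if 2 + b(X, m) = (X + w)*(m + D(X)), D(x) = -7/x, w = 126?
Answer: -10/15931 ≈ -0.00062771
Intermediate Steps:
b(X, m) = -2 + (126 + X)*(m - 7/X) (b(X, m) = -2 + (X + 126)*(m - 7/X) = -2 + (126 + X)*(m - 7/X))
1/(j(-150) + b(20, 3*2 + 4)) = 1/(20*(-150) + (-9 - 882/20 + 126*(3*2 + 4) + 20*(3*2 + 4))) = 1/(-3000 + (-9 - 882*1/20 + 126*(6 + 4) + 20*(6 + 4))) = 1/(-3000 + (-9 - 441/10 + 126*10 + 20*10)) = 1/(-3000 + (-9 - 441/10 + 1260 + 200)) = 1/(-3000 + 14069/10) = 1/(-15931/10) = -10/15931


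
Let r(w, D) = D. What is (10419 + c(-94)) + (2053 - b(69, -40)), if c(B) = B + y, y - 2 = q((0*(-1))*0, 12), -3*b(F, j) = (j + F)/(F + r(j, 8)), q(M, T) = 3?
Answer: 2860502/231 ≈ 12383.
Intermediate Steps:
b(F, j) = -(F + j)/(3*(8 + F)) (b(F, j) = -(j + F)/(3*(F + 8)) = -(F + j)/(3*(8 + F)))
y = 5 (y = 2 + 3 = 5)
c(B) = 5 + B (c(B) = B + 5 = 5 + B)
(10419 + c(-94)) + (2053 - b(69, -40)) = (10419 + (5 - 94)) + (2053 - (-1*69 - 1*(-40))/(3*(8 + 69))) = (10419 - 89) + (2053 - (-69 + 40)/(3*77)) = 10330 + (2053 - (-29)/(3*77)) = 10330 + (2053 - 1*(-29/231)) = 10330 + (2053 + 29/231) = 10330 + 474272/231 = 2860502/231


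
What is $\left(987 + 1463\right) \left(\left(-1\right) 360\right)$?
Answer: $-882000$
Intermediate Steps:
$\left(987 + 1463\right) \left(\left(-1\right) 360\right) = 2450 \left(-360\right) = -882000$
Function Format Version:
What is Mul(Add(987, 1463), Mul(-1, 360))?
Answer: -882000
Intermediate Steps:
Mul(Add(987, 1463), Mul(-1, 360)) = Mul(2450, -360) = -882000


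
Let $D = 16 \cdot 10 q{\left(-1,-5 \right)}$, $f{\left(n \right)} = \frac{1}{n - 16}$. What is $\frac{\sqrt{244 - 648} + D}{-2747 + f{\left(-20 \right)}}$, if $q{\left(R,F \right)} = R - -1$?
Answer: $- \frac{72 i \sqrt{101}}{98893} \approx - 0.0073169 i$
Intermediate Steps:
$q{\left(R,F \right)} = 1 + R$ ($q{\left(R,F \right)} = R + 1 = 1 + R$)
$f{\left(n \right)} = \frac{1}{-16 + n}$
$D = 0$ ($D = 16 \cdot 10 \left(1 - 1\right) = 160 \cdot 0 = 0$)
$\frac{\sqrt{244 - 648} + D}{-2747 + f{\left(-20 \right)}} = \frac{\sqrt{244 - 648} + 0}{-2747 + \frac{1}{-16 - 20}} = \frac{\sqrt{-404} + 0}{-2747 + \frac{1}{-36}} = \frac{2 i \sqrt{101} + 0}{-2747 - \frac{1}{36}} = \frac{2 i \sqrt{101}}{- \frac{98893}{36}} = 2 i \sqrt{101} \left(- \frac{36}{98893}\right) = - \frac{72 i \sqrt{101}}{98893}$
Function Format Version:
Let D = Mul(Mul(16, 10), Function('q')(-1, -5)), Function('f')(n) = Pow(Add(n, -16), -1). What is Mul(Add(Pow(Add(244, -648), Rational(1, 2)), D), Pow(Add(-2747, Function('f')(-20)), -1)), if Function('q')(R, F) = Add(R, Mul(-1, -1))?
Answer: Mul(Rational(-72, 98893), I, Pow(101, Rational(1, 2))) ≈ Mul(-0.0073169, I)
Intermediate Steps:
Function('q')(R, F) = Add(1, R) (Function('q')(R, F) = Add(R, 1) = Add(1, R))
Function('f')(n) = Pow(Add(-16, n), -1)
D = 0 (D = Mul(Mul(16, 10), Add(1, -1)) = Mul(160, 0) = 0)
Mul(Add(Pow(Add(244, -648), Rational(1, 2)), D), Pow(Add(-2747, Function('f')(-20)), -1)) = Mul(Add(Pow(Add(244, -648), Rational(1, 2)), 0), Pow(Add(-2747, Pow(Add(-16, -20), -1)), -1)) = Mul(Add(Pow(-404, Rational(1, 2)), 0), Pow(Add(-2747, Pow(-36, -1)), -1)) = Mul(Add(Mul(2, I, Pow(101, Rational(1, 2))), 0), Pow(Add(-2747, Rational(-1, 36)), -1)) = Mul(Mul(2, I, Pow(101, Rational(1, 2))), Pow(Rational(-98893, 36), -1)) = Mul(Mul(2, I, Pow(101, Rational(1, 2))), Rational(-36, 98893)) = Mul(Rational(-72, 98893), I, Pow(101, Rational(1, 2)))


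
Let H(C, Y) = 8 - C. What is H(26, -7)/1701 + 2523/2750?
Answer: 471347/519750 ≈ 0.90687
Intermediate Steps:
H(26, -7)/1701 + 2523/2750 = (8 - 1*26)/1701 + 2523/2750 = (8 - 26)*(1/1701) + 2523*(1/2750) = -18*1/1701 + 2523/2750 = -2/189 + 2523/2750 = 471347/519750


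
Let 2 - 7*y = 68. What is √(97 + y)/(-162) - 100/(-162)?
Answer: 50/81 - √4291/1134 ≈ 0.55952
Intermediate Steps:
y = -66/7 (y = 2/7 - ⅐*68 = 2/7 - 68/7 = -66/7 ≈ -9.4286)
√(97 + y)/(-162) - 100/(-162) = √(97 - 66/7)/(-162) - 100/(-162) = √(613/7)*(-1/162) - 100*(-1/162) = (√4291/7)*(-1/162) + 50/81 = -√4291/1134 + 50/81 = 50/81 - √4291/1134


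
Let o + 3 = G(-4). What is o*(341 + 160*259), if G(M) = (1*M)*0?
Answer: -125343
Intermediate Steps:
G(M) = 0 (G(M) = M*0 = 0)
o = -3 (o = -3 + 0 = -3)
o*(341 + 160*259) = -3*(341 + 160*259) = -3*(341 + 41440) = -3*41781 = -125343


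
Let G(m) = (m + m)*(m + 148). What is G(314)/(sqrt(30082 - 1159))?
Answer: 96712*sqrt(28923)/9641 ≈ 1706.0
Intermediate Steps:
G(m) = 2*m*(148 + m) (G(m) = (2*m)*(148 + m) = 2*m*(148 + m))
G(314)/(sqrt(30082 - 1159)) = (2*314*(148 + 314))/(sqrt(30082 - 1159)) = (2*314*462)/(sqrt(28923)) = 290136*(sqrt(28923)/28923) = 96712*sqrt(28923)/9641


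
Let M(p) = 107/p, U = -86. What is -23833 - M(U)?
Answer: -2049531/86 ≈ -23832.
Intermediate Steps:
-23833 - M(U) = -23833 - 107/(-86) = -23833 - 107*(-1)/86 = -23833 - 1*(-107/86) = -23833 + 107/86 = -2049531/86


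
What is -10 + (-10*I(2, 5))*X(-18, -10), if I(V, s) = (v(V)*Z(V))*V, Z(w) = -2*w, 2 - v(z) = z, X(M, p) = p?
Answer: -10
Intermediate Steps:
v(z) = 2 - z
I(V, s) = -2*V²*(2 - V) (I(V, s) = ((2 - V)*(-2*V))*V = (-2*V*(2 - V))*V = -2*V²*(2 - V))
-10 + (-10*I(2, 5))*X(-18, -10) = -10 - 20*2²*(-2 + 2)*(-10) = -10 - 20*4*0*(-10) = -10 - 10*0*(-10) = -10 + 0*(-10) = -10 + 0 = -10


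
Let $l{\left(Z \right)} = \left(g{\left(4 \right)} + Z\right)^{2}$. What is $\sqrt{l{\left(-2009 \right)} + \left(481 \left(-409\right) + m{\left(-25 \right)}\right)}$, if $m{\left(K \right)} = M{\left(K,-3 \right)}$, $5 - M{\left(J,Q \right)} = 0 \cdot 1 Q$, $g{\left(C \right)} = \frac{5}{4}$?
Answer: $\frac{\sqrt{61349377}}{4} \approx 1958.1$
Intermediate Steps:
$g{\left(C \right)} = \frac{5}{4}$ ($g{\left(C \right)} = 5 \cdot \frac{1}{4} = \frac{5}{4}$)
$l{\left(Z \right)} = \left(\frac{5}{4} + Z\right)^{2}$
$M{\left(J,Q \right)} = 5$ ($M{\left(J,Q \right)} = 5 - 0 \cdot 1 Q = 5 - 0 Q = 5 - 0 = 5 + 0 = 5$)
$m{\left(K \right)} = 5$
$\sqrt{l{\left(-2009 \right)} + \left(481 \left(-409\right) + m{\left(-25 \right)}\right)} = \sqrt{\frac{\left(5 + 4 \left(-2009\right)\right)^{2}}{16} + \left(481 \left(-409\right) + 5\right)} = \sqrt{\frac{\left(5 - 8036\right)^{2}}{16} + \left(-196729 + 5\right)} = \sqrt{\frac{\left(-8031\right)^{2}}{16} - 196724} = \sqrt{\frac{1}{16} \cdot 64496961 - 196724} = \sqrt{\frac{64496961}{16} - 196724} = \sqrt{\frac{61349377}{16}} = \frac{\sqrt{61349377}}{4}$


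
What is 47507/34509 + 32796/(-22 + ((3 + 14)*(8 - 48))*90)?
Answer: 888358195/1056354999 ≈ 0.84097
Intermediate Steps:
47507/34509 + 32796/(-22 + ((3 + 14)*(8 - 48))*90) = 47507*(1/34509) + 32796/(-22 + (17*(-40))*90) = 47507/34509 + 32796/(-22 - 680*90) = 47507/34509 + 32796/(-22 - 61200) = 47507/34509 + 32796/(-61222) = 47507/34509 + 32796*(-1/61222) = 47507/34509 - 16398/30611 = 888358195/1056354999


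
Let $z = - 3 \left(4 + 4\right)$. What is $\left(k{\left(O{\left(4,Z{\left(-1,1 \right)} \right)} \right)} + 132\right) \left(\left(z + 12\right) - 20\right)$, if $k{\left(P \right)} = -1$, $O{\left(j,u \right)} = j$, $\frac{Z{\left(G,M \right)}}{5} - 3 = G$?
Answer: $-4192$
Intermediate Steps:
$Z{\left(G,M \right)} = 15 + 5 G$
$z = -24$ ($z = \left(-3\right) 8 = -24$)
$\left(k{\left(O{\left(4,Z{\left(-1,1 \right)} \right)} \right)} + 132\right) \left(\left(z + 12\right) - 20\right) = \left(-1 + 132\right) \left(\left(-24 + 12\right) - 20\right) = 131 \left(-12 - 20\right) = 131 \left(-32\right) = -4192$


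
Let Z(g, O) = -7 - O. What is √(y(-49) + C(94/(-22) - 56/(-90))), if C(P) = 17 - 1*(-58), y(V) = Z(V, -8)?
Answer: 2*√19 ≈ 8.7178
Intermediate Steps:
y(V) = 1 (y(V) = -7 - 1*(-8) = -7 + 8 = 1)
C(P) = 75 (C(P) = 17 + 58 = 75)
√(y(-49) + C(94/(-22) - 56/(-90))) = √(1 + 75) = √76 = 2*√19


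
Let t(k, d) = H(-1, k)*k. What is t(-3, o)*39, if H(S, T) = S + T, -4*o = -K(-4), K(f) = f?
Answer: 468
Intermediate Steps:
o = -1 (o = -(-1)*(-4)/4 = -¼*4 = -1)
t(k, d) = k*(-1 + k) (t(k, d) = (-1 + k)*k = k*(-1 + k))
t(-3, o)*39 = -3*(-1 - 3)*39 = -3*(-4)*39 = 12*39 = 468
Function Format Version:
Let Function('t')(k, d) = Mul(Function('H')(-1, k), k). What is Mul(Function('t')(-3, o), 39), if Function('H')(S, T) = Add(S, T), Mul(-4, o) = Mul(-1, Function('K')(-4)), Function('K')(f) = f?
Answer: 468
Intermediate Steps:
o = -1 (o = Mul(Rational(-1, 4), Mul(-1, -4)) = Mul(Rational(-1, 4), 4) = -1)
Function('t')(k, d) = Mul(k, Add(-1, k)) (Function('t')(k, d) = Mul(Add(-1, k), k) = Mul(k, Add(-1, k)))
Mul(Function('t')(-3, o), 39) = Mul(Mul(-3, Add(-1, -3)), 39) = Mul(Mul(-3, -4), 39) = Mul(12, 39) = 468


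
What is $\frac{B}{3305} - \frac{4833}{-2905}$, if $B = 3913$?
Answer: $\frac{5468066}{1920205} \approx 2.8476$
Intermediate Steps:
$\frac{B}{3305} - \frac{4833}{-2905} = \frac{3913}{3305} - \frac{4833}{-2905} = 3913 \cdot \frac{1}{3305} - - \frac{4833}{2905} = \frac{3913}{3305} + \frac{4833}{2905} = \frac{5468066}{1920205}$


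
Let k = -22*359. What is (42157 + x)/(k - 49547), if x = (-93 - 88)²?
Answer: -74918/57445 ≈ -1.3042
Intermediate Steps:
k = -7898
x = 32761 (x = (-181)² = 32761)
(42157 + x)/(k - 49547) = (42157 + 32761)/(-7898 - 49547) = 74918/(-57445) = 74918*(-1/57445) = -74918/57445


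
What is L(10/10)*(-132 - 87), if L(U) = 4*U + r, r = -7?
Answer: 657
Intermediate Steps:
L(U) = -7 + 4*U (L(U) = 4*U - 7 = -7 + 4*U)
L(10/10)*(-132 - 87) = (-7 + 4*(10/10))*(-132 - 87) = (-7 + 4*(10*(⅒)))*(-219) = (-7 + 4*1)*(-219) = (-7 + 4)*(-219) = -3*(-219) = 657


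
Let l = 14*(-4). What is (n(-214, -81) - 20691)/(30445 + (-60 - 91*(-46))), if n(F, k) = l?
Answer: -20747/34571 ≈ -0.60013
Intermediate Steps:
l = -56
n(F, k) = -56
(n(-214, -81) - 20691)/(30445 + (-60 - 91*(-46))) = (-56 - 20691)/(30445 + (-60 - 91*(-46))) = -20747/(30445 + (-60 + 4186)) = -20747/(30445 + 4126) = -20747/34571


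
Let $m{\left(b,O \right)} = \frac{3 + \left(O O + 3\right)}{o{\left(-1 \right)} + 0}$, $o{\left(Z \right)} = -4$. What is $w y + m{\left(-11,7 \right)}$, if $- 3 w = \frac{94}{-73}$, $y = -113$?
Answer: $- \frac{54533}{876} \approx -62.252$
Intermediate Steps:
$w = \frac{94}{219}$ ($w = - \frac{94 \frac{1}{-73}}{3} = - \frac{94 \left(- \frac{1}{73}\right)}{3} = \left(- \frac{1}{3}\right) \left(- \frac{94}{73}\right) = \frac{94}{219} \approx 0.42922$)
$m{\left(b,O \right)} = - \frac{3}{2} - \frac{O^{2}}{4}$ ($m{\left(b,O \right)} = \frac{3 + \left(O O + 3\right)}{-4 + 0} = \frac{3 + \left(O^{2} + 3\right)}{-4} = \left(3 + \left(3 + O^{2}\right)\right) \left(- \frac{1}{4}\right) = \left(6 + O^{2}\right) \left(- \frac{1}{4}\right) = - \frac{3}{2} - \frac{O^{2}}{4}$)
$w y + m{\left(-11,7 \right)} = \frac{94}{219} \left(-113\right) - \left(\frac{3}{2} + \frac{7^{2}}{4}\right) = - \frac{10622}{219} - \frac{55}{4} = - \frac{54533}{876}$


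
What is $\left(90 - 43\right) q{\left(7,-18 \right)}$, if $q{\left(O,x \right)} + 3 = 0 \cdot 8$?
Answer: $-141$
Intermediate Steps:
$q{\left(O,x \right)} = -3$ ($q{\left(O,x \right)} = -3 + 0 \cdot 8 = -3 + 0 = -3$)
$\left(90 - 43\right) q{\left(7,-18 \right)} = \left(90 - 43\right) \left(-3\right) = 47 \left(-3\right) = -141$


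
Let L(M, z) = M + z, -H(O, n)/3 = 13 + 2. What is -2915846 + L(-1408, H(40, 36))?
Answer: -2917299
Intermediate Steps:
H(O, n) = -45 (H(O, n) = -3*(13 + 2) = -3*15 = -45)
-2915846 + L(-1408, H(40, 36)) = -2915846 + (-1408 - 45) = -2915846 - 1453 = -2917299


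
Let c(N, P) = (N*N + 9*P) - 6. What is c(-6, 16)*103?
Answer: 17922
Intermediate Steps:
c(N, P) = -6 + N² + 9*P (c(N, P) = (N² + 9*P) - 6 = -6 + N² + 9*P)
c(-6, 16)*103 = (-6 + (-6)² + 9*16)*103 = (-6 + 36 + 144)*103 = 174*103 = 17922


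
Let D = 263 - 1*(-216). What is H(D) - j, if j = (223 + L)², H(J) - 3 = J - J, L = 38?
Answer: -68118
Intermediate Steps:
D = 479 (D = 263 + 216 = 479)
H(J) = 3 (H(J) = 3 + (J - J) = 3 + 0 = 3)
j = 68121 (j = (223 + 38)² = 261² = 68121)
H(D) - j = 3 - 1*68121 = 3 - 68121 = -68118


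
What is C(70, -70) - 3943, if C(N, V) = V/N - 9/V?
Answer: -276071/70 ≈ -3943.9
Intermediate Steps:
C(N, V) = -9/V + V/N
C(70, -70) - 3943 = (-9/(-70) - 70/70) - 3943 = (-9*(-1/70) - 70*1/70) - 3943 = (9/70 - 1) - 3943 = -61/70 - 3943 = -276071/70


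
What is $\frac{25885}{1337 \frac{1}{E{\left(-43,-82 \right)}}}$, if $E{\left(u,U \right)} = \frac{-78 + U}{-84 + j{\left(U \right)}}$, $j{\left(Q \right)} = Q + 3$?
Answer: $\frac{4141600}{217931} \approx 19.004$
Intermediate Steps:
$j{\left(Q \right)} = 3 + Q$
$E{\left(u,U \right)} = \frac{-78 + U}{-81 + U}$ ($E{\left(u,U \right)} = \frac{-78 + U}{-84 + \left(3 + U\right)} = \frac{-78 + U}{-81 + U}$)
$\frac{25885}{1337 \frac{1}{E{\left(-43,-82 \right)}}} = \frac{25885}{1337 \frac{1}{\frac{1}{-81 - 82} \left(-78 - 82\right)}} = \frac{25885}{1337 \frac{1}{\frac{1}{-163} \left(-160\right)}} = \frac{25885}{1337 \frac{1}{\left(- \frac{1}{163}\right) \left(-160\right)}} = \frac{25885}{1337 \frac{1}{\frac{160}{163}}} = \frac{25885}{1337 \cdot \frac{163}{160}} = \frac{25885}{\frac{217931}{160}} = 25885 \cdot \frac{160}{217931} = \frac{4141600}{217931}$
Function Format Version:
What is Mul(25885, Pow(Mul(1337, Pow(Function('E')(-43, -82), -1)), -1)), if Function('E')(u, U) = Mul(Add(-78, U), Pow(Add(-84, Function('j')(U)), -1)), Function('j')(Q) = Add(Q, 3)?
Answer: Rational(4141600, 217931) ≈ 19.004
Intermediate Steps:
Function('j')(Q) = Add(3, Q)
Function('E')(u, U) = Mul(Pow(Add(-81, U), -1), Add(-78, U)) (Function('E')(u, U) = Mul(Add(-78, U), Pow(Add(-84, Add(3, U)), -1)) = Mul(Add(-78, U), Pow(Add(-81, U), -1)) = Mul(Pow(Add(-81, U), -1), Add(-78, U)))
Mul(25885, Pow(Mul(1337, Pow(Function('E')(-43, -82), -1)), -1)) = Mul(25885, Pow(Mul(1337, Pow(Mul(Pow(Add(-81, -82), -1), Add(-78, -82)), -1)), -1)) = Mul(25885, Pow(Mul(1337, Pow(Mul(Pow(-163, -1), -160), -1)), -1)) = Mul(25885, Pow(Mul(1337, Pow(Mul(Rational(-1, 163), -160), -1)), -1)) = Mul(25885, Pow(Mul(1337, Pow(Rational(160, 163), -1)), -1)) = Mul(25885, Pow(Mul(1337, Rational(163, 160)), -1)) = Mul(25885, Pow(Rational(217931, 160), -1)) = Mul(25885, Rational(160, 217931)) = Rational(4141600, 217931)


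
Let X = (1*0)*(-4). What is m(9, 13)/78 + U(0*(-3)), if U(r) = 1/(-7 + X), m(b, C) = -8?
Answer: -67/273 ≈ -0.24542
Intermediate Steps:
X = 0 (X = 0*(-4) = 0)
U(r) = -⅐ (U(r) = 1/(-7 + 0) = 1/(-7) = -⅐)
m(9, 13)/78 + U(0*(-3)) = -8/78 - ⅐ = (1/78)*(-8) - ⅐ = -4/39 - ⅐ = -67/273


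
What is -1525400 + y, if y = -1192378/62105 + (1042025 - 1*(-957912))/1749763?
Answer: -165765702235640029/108669031115 ≈ -1.5254e+6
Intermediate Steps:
y = -1962172819029/108669031115 (y = -1192378*1/62105 + (1042025 + 957912)*(1/1749763) = -1192378/62105 + 1999937*(1/1749763) = -1192378/62105 + 1999937/1749763 = -1962172819029/108669031115 ≈ -18.056)
-1525400 + y = -1525400 - 1962172819029/108669031115 = -165765702235640029/108669031115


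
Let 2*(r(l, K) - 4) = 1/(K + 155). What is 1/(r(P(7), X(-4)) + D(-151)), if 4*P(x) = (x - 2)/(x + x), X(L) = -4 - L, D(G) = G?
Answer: -310/45569 ≈ -0.0068029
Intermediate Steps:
P(x) = (-2 + x)/(8*x) (P(x) = ((x - 2)/(x + x))/4 = ((-2 + x)/((2*x)))/4 = ((-2 + x)*(1/(2*x)))/4 = ((-2 + x)/(2*x))/4 = (-2 + x)/(8*x))
r(l, K) = 4 + 1/(2*(155 + K)) (r(l, K) = 4 + 1/(2*(K + 155)) = 4 + 1/(2*(155 + K)))
1/(r(P(7), X(-4)) + D(-151)) = 1/((1241 + 8*(-4 - 1*(-4)))/(2*(155 + (-4 - 1*(-4)))) - 151) = 1/((1241 + 8*(-4 + 4))/(2*(155 + (-4 + 4))) - 151) = 1/((1241 + 8*0)/(2*(155 + 0)) - 151) = 1/((½)*(1241 + 0)/155 - 151) = 1/((½)*(1/155)*1241 - 151) = 1/(1241/310 - 151) = 1/(-45569/310) = -310/45569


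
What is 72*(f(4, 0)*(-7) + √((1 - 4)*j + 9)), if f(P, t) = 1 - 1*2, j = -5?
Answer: 504 + 144*√6 ≈ 856.73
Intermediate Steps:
f(P, t) = -1 (f(P, t) = 1 - 2 = -1)
72*(f(4, 0)*(-7) + √((1 - 4)*j + 9)) = 72*(-1*(-7) + √((1 - 4)*(-5) + 9)) = 72*(7 + √(-3*(-5) + 9)) = 72*(7 + √(15 + 9)) = 72*(7 + √24) = 72*(7 + 2*√6) = 504 + 144*√6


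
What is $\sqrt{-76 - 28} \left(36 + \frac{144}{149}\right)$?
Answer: $\frac{11016 i \sqrt{26}}{149} \approx 376.99 i$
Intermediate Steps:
$\sqrt{-76 - 28} \left(36 + \frac{144}{149}\right) = \sqrt{-104} \cdot \frac{5508}{149} = 2 i \sqrt{26} \cdot \frac{5508}{149} = \frac{11016 i \sqrt{26}}{149}$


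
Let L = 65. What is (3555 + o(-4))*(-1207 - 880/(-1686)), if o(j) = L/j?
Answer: -14396498455/3372 ≈ -4.2694e+6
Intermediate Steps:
o(j) = 65/j
(3555 + o(-4))*(-1207 - 880/(-1686)) = (3555 + 65/(-4))*(-1207 - 880/(-1686)) = (3555 + 65*(-1/4))*(-1207 - 880*(-1/1686)) = (3555 - 65/4)*(-1207 + 440/843) = (14155/4)*(-1017061/843) = -14396498455/3372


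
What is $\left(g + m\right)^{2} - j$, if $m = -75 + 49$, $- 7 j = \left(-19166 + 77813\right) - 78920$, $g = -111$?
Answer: $\frac{111110}{7} \approx 15873.0$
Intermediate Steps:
$j = \frac{20273}{7}$ ($j = - \frac{\left(-19166 + 77813\right) - 78920}{7} = - \frac{58647 - 78920}{7} = \left(- \frac{1}{7}\right) \left(-20273\right) = \frac{20273}{7} \approx 2896.1$)
$m = -26$
$\left(g + m\right)^{2} - j = \left(-111 - 26\right)^{2} - \frac{20273}{7} = \left(-137\right)^{2} - \frac{20273}{7} = 18769 - \frac{20273}{7} = \frac{111110}{7}$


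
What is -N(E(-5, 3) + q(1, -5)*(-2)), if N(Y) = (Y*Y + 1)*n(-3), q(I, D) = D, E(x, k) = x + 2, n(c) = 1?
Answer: -50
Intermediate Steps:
E(x, k) = 2 + x
N(Y) = 1 + Y² (N(Y) = (Y*Y + 1)*1 = (Y² + 1)*1 = (1 + Y²)*1 = 1 + Y²)
-N(E(-5, 3) + q(1, -5)*(-2)) = -(1 + ((2 - 5) - 5*(-2))²) = -(1 + (-3 + 10)²) = -(1 + 7²) = -(1 + 49) = -1*50 = -50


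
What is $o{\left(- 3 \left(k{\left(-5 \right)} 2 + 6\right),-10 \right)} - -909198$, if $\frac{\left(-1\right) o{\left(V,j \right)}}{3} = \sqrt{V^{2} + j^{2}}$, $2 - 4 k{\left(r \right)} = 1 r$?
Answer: $909198 - \frac{3 \sqrt{3649}}{2} \approx 9.0911 \cdot 10^{5}$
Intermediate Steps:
$k{\left(r \right)} = \frac{1}{2} - \frac{r}{4}$ ($k{\left(r \right)} = \frac{1}{2} - \frac{1 r}{4} = \frac{1}{2} - \frac{r}{4}$)
$o{\left(V,j \right)} = - 3 \sqrt{V^{2} + j^{2}}$
$o{\left(- 3 \left(k{\left(-5 \right)} 2 + 6\right),-10 \right)} - -909198 = - 3 \sqrt{\left(- 3 \left(\left(\frac{1}{2} - - \frac{5}{4}\right) 2 + 6\right)\right)^{2} + \left(-10\right)^{2}} - -909198 = - 3 \sqrt{\left(- 3 \left(\left(\frac{1}{2} + \frac{5}{4}\right) 2 + 6\right)\right)^{2} + 100} + 909198 = - 3 \sqrt{\left(- 3 \left(\frac{7}{4} \cdot 2 + 6\right)\right)^{2} + 100} + 909198 = - 3 \sqrt{\left(- 3 \left(\frac{7}{2} + 6\right)\right)^{2} + 100} + 909198 = - 3 \sqrt{\left(\left(-3\right) \frac{19}{2}\right)^{2} + 100} + 909198 = - 3 \sqrt{\left(- \frac{57}{2}\right)^{2} + 100} + 909198 = - 3 \sqrt{\frac{3249}{4} + 100} + 909198 = - 3 \sqrt{\frac{3649}{4}} + 909198 = - 3 \frac{\sqrt{3649}}{2} + 909198 = - \frac{3 \sqrt{3649}}{2} + 909198 = 909198 - \frac{3 \sqrt{3649}}{2}$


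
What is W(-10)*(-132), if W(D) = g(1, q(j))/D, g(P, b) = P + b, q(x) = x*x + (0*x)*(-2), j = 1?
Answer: 132/5 ≈ 26.400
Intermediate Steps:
q(x) = x**2 (q(x) = x**2 + 0*(-2) = x**2 + 0 = x**2)
W(D) = 2/D (W(D) = (1 + 1**2)/D = (1 + 1)/D = 2/D)
W(-10)*(-132) = (2/(-10))*(-132) = (2*(-1/10))*(-132) = -1/5*(-132) = 132/5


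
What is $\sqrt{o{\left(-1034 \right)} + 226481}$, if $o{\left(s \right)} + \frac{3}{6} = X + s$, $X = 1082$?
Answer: $\frac{\sqrt{906114}}{2} \approx 475.95$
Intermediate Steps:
$o{\left(s \right)} = \frac{2163}{2} + s$ ($o{\left(s \right)} = - \frac{1}{2} + \left(1082 + s\right) = \frac{2163}{2} + s$)
$\sqrt{o{\left(-1034 \right)} + 226481} = \sqrt{\left(\frac{2163}{2} - 1034\right) + 226481} = \sqrt{\frac{95}{2} + 226481} = \sqrt{\frac{453057}{2}} = \frac{\sqrt{906114}}{2}$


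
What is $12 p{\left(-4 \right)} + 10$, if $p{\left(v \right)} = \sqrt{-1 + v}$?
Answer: $10 + 12 i \sqrt{5} \approx 10.0 + 26.833 i$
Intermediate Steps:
$12 p{\left(-4 \right)} + 10 = 12 \sqrt{-1 - 4} + 10 = 12 \sqrt{-5} + 10 = 12 i \sqrt{5} + 10 = 10 + 12 i \sqrt{5}$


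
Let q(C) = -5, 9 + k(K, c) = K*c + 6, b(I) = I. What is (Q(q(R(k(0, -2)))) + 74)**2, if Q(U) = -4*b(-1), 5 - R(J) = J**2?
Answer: 6084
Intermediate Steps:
k(K, c) = -3 + K*c (k(K, c) = -9 + (K*c + 6) = -9 + (6 + K*c) = -3 + K*c)
R(J) = 5 - J**2
Q(U) = 4 (Q(U) = -4*(-1) = 4)
(Q(q(R(k(0, -2)))) + 74)**2 = (4 + 74)**2 = 78**2 = 6084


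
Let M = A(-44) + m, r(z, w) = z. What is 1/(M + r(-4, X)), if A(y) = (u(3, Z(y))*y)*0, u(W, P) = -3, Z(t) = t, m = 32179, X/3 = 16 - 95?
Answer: 1/32175 ≈ 3.1080e-5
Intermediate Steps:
X = -237 (X = 3*(16 - 95) = 3*(-79) = -237)
A(y) = 0 (A(y) = -3*y*0 = 0)
M = 32179 (M = 0 + 32179 = 32179)
1/(M + r(-4, X)) = 1/(32179 - 4) = 1/32175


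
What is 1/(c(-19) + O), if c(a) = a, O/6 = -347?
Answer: -1/2101 ≈ -0.00047596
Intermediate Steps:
O = -2082 (O = 6*(-347) = -2082)
1/(c(-19) + O) = 1/(-19 - 2082) = 1/(-2101) = -1/2101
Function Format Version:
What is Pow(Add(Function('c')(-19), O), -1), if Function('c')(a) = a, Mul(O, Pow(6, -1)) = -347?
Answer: Rational(-1, 2101) ≈ -0.00047596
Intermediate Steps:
O = -2082 (O = Mul(6, -347) = -2082)
Pow(Add(Function('c')(-19), O), -1) = Pow(Add(-19, -2082), -1) = Pow(-2101, -1) = Rational(-1, 2101)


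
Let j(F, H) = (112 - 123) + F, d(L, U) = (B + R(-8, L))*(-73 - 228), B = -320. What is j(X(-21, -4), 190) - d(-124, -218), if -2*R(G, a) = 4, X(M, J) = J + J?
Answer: -96941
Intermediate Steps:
X(M, J) = 2*J
R(G, a) = -2 (R(G, a) = -1/2*4 = -2)
d(L, U) = 96922 (d(L, U) = (-320 - 2)*(-73 - 228) = -322*(-301) = 96922)
j(F, H) = -11 + F
j(X(-21, -4), 190) - d(-124, -218) = (-11 + 2*(-4)) - 1*96922 = (-11 - 8) - 96922 = -19 - 96922 = -96941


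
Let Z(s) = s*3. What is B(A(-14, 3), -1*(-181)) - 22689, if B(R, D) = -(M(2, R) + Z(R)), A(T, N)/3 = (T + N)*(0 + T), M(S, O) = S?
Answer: -24077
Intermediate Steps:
A(T, N) = 3*T*(N + T) (A(T, N) = 3*((T + N)*(0 + T)) = 3*((N + T)*T) = 3*(T*(N + T)) = 3*T*(N + T))
Z(s) = 3*s
B(R, D) = -2 - 3*R (B(R, D) = -(2 + 3*R) = -2 - 3*R)
B(A(-14, 3), -1*(-181)) - 22689 = (-2 - 9*(-14)*(3 - 14)) - 22689 = (-2 - 9*(-14)*(-11)) - 22689 = (-2 - 3*462) - 22689 = (-2 - 1386) - 22689 = -1388 - 22689 = -24077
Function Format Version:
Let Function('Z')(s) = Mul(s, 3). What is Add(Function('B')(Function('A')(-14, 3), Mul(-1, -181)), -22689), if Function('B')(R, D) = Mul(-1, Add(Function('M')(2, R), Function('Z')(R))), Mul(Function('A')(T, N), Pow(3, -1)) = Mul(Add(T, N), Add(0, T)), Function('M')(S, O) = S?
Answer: -24077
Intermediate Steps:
Function('A')(T, N) = Mul(3, T, Add(N, T)) (Function('A')(T, N) = Mul(3, Mul(Add(T, N), Add(0, T))) = Mul(3, Mul(Add(N, T), T)) = Mul(3, Mul(T, Add(N, T))) = Mul(3, T, Add(N, T)))
Function('Z')(s) = Mul(3, s)
Function('B')(R, D) = Add(-2, Mul(-3, R)) (Function('B')(R, D) = Mul(-1, Add(2, Mul(3, R))) = Add(-2, Mul(-3, R)))
Add(Function('B')(Function('A')(-14, 3), Mul(-1, -181)), -22689) = Add(Add(-2, Mul(-3, Mul(3, -14, Add(3, -14)))), -22689) = Add(Add(-2, Mul(-3, Mul(3, -14, -11))), -22689) = Add(Add(-2, Mul(-3, 462)), -22689) = Add(Add(-2, -1386), -22689) = Add(-1388, -22689) = -24077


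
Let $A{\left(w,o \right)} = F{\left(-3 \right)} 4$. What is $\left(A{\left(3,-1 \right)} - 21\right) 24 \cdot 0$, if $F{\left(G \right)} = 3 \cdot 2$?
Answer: $0$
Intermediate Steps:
$F{\left(G \right)} = 6$
$A{\left(w,o \right)} = 24$ ($A{\left(w,o \right)} = 6 \cdot 4 = 24$)
$\left(A{\left(3,-1 \right)} - 21\right) 24 \cdot 0 = \left(24 - 21\right) 24 \cdot 0 = 3 \cdot 0 = 0$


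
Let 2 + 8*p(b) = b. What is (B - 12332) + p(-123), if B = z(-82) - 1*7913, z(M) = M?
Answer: -162741/8 ≈ -20343.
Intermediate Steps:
p(b) = -1/4 + b/8
B = -7995 (B = -82 - 1*7913 = -82 - 7913 = -7995)
(B - 12332) + p(-123) = (-7995 - 12332) + (-1/4 + (1/8)*(-123)) = -20327 + (-1/4 - 123/8) = -20327 - 125/8 = -162741/8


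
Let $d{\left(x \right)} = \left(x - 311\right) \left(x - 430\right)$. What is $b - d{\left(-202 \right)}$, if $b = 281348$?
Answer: $-42868$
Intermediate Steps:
$d{\left(x \right)} = \left(-430 + x\right) \left(-311 + x\right)$ ($d{\left(x \right)} = \left(-311 + x\right) \left(-430 + x\right) = \left(-430 + x\right) \left(-311 + x\right)$)
$b - d{\left(-202 \right)} = 281348 - \left(133730 + \left(-202\right)^{2} - -149682\right) = 281348 - \left(133730 + 40804 + 149682\right) = 281348 - 324216 = -42868$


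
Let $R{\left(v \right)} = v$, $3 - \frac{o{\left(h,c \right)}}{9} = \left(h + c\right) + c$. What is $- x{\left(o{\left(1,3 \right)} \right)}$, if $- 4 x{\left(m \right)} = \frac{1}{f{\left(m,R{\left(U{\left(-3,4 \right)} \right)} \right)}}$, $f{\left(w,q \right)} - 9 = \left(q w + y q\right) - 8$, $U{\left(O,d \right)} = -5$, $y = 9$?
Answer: $\frac{1}{544} \approx 0.0018382$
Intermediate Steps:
$o{\left(h,c \right)} = 27 - 18 c - 9 h$ ($o{\left(h,c \right)} = 27 - 9 \left(\left(h + c\right) + c\right) = 27 - 9 \left(\left(c + h\right) + c\right) = 27 - 9 \left(h + 2 c\right) = 27 - \left(9 h + 18 c\right) = 27 - 18 c - 9 h$)
$f{\left(w,q \right)} = 1 + 9 q + q w$ ($f{\left(w,q \right)} = 9 - \left(8 - 9 q - q w\right) = 9 + \left(-8 + 9 q + q w\right) = 1 + 9 q + q w$)
$x{\left(m \right)} = - \frac{1}{4 \left(-44 - 5 m\right)}$ ($x{\left(m \right)} = - \frac{1}{4 \left(1 + 9 \left(-5\right) - 5 m\right)} = - \frac{1}{4 \left(1 - 45 - 5 m\right)} = - \frac{1}{4 \left(-44 - 5 m\right)}$)
$- x{\left(o{\left(1,3 \right)} \right)} = - \frac{1}{4 \left(44 + 5 \left(27 - 54 - 9\right)\right)} = - \frac{1}{4 \left(44 + 5 \left(-36\right)\right)} = - \frac{1}{4 \left(44 - 180\right)} = - \frac{1}{4 \left(-136\right)} = - \frac{-1}{4 \cdot 136} = \left(-1\right) \left(- \frac{1}{544}\right) = \frac{1}{544}$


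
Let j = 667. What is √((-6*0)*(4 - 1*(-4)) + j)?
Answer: √667 ≈ 25.826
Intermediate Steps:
√((-6*0)*(4 - 1*(-4)) + j) = √((-6*0)*(4 - 1*(-4)) + 667) = √(0*(4 + 4) + 667) = √(0*8 + 667) = √(0 + 667) = √667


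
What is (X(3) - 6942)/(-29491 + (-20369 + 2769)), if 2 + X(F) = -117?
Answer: 7061/47091 ≈ 0.14994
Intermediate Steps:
X(F) = -119 (X(F) = -2 - 117 = -119)
(X(3) - 6942)/(-29491 + (-20369 + 2769)) = (-119 - 6942)/(-29491 + (-20369 + 2769)) = -7061/(-29491 - 17600) = -7061/(-47091) = -7061*(-1/47091) = 7061/47091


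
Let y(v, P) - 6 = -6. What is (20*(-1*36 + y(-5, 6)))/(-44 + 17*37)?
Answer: -16/13 ≈ -1.2308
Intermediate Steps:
y(v, P) = 0 (y(v, P) = 6 - 6 = 0)
(20*(-1*36 + y(-5, 6)))/(-44 + 17*37) = (20*(-1*36 + 0))/(-44 + 17*37) = (20*(-36 + 0))/(-44 + 629) = (20*(-36))/585 = -720*1/585 = -16/13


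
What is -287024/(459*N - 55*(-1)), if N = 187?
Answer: -17939/5368 ≈ -3.3418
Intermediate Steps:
-287024/(459*N - 55*(-1)) = -287024/(459*187 - 55*(-1)) = -287024/(85833 + 55) = -287024/85888 = -287024*1/85888 = -17939/5368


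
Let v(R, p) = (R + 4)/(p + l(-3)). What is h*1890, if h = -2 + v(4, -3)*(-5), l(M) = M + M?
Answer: 4620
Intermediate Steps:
l(M) = 2*M
v(R, p) = (4 + R)/(-6 + p) (v(R, p) = (R + 4)/(p + 2*(-3)) = (4 + R)/(p - 6) = (4 + R)/(-6 + p))
h = 22/9 (h = -2 + ((4 + 4)/(-6 - 3))*(-5) = -2 + (8/(-9))*(-5) = -2 - ⅑*8*(-5) = -2 - 8/9*(-5) = -2 + 40/9 = 22/9 ≈ 2.4444)
h*1890 = (22/9)*1890 = 4620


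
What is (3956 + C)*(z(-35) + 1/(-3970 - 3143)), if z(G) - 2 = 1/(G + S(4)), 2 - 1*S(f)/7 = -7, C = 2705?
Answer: 2700455993/199164 ≈ 13559.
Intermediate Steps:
S(f) = 63 (S(f) = 14 - 7*(-7) = 14 + 49 = 63)
z(G) = 2 + 1/(63 + G) (z(G) = 2 + 1/(G + 63) = 2 + 1/(63 + G))
(3956 + C)*(z(-35) + 1/(-3970 - 3143)) = (3956 + 2705)*((127 + 2*(-35))/(63 - 35) + 1/(-3970 - 3143)) = 6661*((127 - 70)/28 + 1/(-7113)) = 6661*((1/28)*57 - 1/7113) = 6661*(57/28 - 1/7113) = 6661*(405413/199164) = 2700455993/199164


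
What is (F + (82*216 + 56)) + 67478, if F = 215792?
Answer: 301038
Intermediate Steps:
(F + (82*216 + 56)) + 67478 = (215792 + (82*216 + 56)) + 67478 = (215792 + (17712 + 56)) + 67478 = (215792 + 17768) + 67478 = 233560 + 67478 = 301038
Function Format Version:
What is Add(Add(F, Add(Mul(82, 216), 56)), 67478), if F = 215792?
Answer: 301038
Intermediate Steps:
Add(Add(F, Add(Mul(82, 216), 56)), 67478) = Add(Add(215792, Add(Mul(82, 216), 56)), 67478) = Add(Add(215792, Add(17712, 56)), 67478) = Add(Add(215792, 17768), 67478) = Add(233560, 67478) = 301038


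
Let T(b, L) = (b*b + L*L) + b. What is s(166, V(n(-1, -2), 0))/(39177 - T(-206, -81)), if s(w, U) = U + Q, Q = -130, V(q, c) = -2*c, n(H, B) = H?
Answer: 65/4807 ≈ 0.013522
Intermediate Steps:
T(b, L) = b + L**2 + b**2 (T(b, L) = (b**2 + L**2) + b = (L**2 + b**2) + b = b + L**2 + b**2)
s(w, U) = -130 + U (s(w, U) = U - 130 = -130 + U)
s(166, V(n(-1, -2), 0))/(39177 - T(-206, -81)) = (-130 - 2*0)/(39177 - (-206 + (-81)**2 + (-206)**2)) = (-130 + 0)/(39177 - (-206 + 6561 + 42436)) = -130/(39177 - 1*48791) = -130/(39177 - 48791) = -130/(-9614) = -130*(-1/9614) = 65/4807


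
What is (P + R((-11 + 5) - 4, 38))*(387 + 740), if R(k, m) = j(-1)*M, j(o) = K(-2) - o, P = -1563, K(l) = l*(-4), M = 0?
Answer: -1761501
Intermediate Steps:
K(l) = -4*l
j(o) = 8 - o (j(o) = -4*(-2) - o = 8 - o)
R(k, m) = 0 (R(k, m) = (8 - 1*(-1))*0 = (8 + 1)*0 = 9*0 = 0)
(P + R((-11 + 5) - 4, 38))*(387 + 740) = (-1563 + 0)*(387 + 740) = -1563*1127 = -1761501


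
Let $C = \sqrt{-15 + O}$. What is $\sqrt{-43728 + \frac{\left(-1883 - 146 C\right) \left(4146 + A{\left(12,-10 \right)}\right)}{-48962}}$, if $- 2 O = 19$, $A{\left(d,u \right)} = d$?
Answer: $\frac{\sqrt{-26111199851691 + 26007855489 i \sqrt{2}}}{24481} \approx 0.14701 + 208.73 i$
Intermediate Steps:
$O = - \frac{19}{2}$ ($O = \left(- \frac{1}{2}\right) 19 = - \frac{19}{2} \approx -9.5$)
$C = \frac{7 i \sqrt{2}}{2}$ ($C = \sqrt{-15 - \frac{19}{2}} = \sqrt{- \frac{49}{2}} = \frac{7 i \sqrt{2}}{2} \approx 4.9497 i$)
$\sqrt{-43728 + \frac{\left(-1883 - 146 C\right) \left(4146 + A{\left(12,-10 \right)}\right)}{-48962}} = \sqrt{-43728 + \frac{\left(-1883 - 146 \frac{7 i \sqrt{2}}{2}\right) \left(4146 + 12\right)}{-48962}} = \sqrt{-43728 + \left(-1883 - 511 i \sqrt{2}\right) 4158 \left(- \frac{1}{48962}\right)} = \sqrt{-43728 + \left(-7829514 - 2124738 i \sqrt{2}\right) \left(- \frac{1}{48962}\right)} = \sqrt{-43728 + \left(\frac{3914757}{24481} + \frac{1062369 i \sqrt{2}}{24481}\right)} = \sqrt{- \frac{1066590411}{24481} + \frac{1062369 i \sqrt{2}}{24481}}$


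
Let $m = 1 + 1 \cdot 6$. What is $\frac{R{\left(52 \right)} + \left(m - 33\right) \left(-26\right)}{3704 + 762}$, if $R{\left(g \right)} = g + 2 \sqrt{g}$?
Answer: $\frac{52}{319} + \frac{2 \sqrt{13}}{2233} \approx 0.16624$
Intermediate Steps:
$m = 7$ ($m = 1 + 6 = 7$)
$\frac{R{\left(52 \right)} + \left(m - 33\right) \left(-26\right)}{3704 + 762} = \frac{\left(52 + 2 \sqrt{52}\right) + \left(7 - 33\right) \left(-26\right)}{3704 + 762} = \frac{\left(52 + 2 \cdot 2 \sqrt{13}\right) - -676}{4466} = \left(\left(52 + 4 \sqrt{13}\right) + 676\right) \frac{1}{4466} = \left(728 + 4 \sqrt{13}\right) \frac{1}{4466} = \frac{52}{319} + \frac{2 \sqrt{13}}{2233}$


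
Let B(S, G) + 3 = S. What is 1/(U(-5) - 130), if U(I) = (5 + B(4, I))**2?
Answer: -1/94 ≈ -0.010638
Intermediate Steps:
B(S, G) = -3 + S
U(I) = 36 (U(I) = (5 + (-3 + 4))**2 = (5 + 1)**2 = 6**2 = 36)
1/(U(-5) - 130) = 1/(36 - 130) = 1/(-94) = -1/94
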